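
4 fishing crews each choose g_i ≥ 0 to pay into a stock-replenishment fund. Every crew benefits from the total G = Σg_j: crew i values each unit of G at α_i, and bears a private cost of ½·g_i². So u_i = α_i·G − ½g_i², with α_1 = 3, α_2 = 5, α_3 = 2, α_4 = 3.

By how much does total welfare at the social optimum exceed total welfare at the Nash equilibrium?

192.5

Crew i's FOC: ∂u_i/∂g_i = α_i − g_i = 0, so g_i* = α_i.
NE contributions = (3, 5, 2, 3); G = 13.
W^NE = (Σα)·G − ½Σα_i² = 13² − ½·47 = 145.5.
Planner sets g_i = Σα_j = 13 for every i, so G^SO = 4·13 = 52.
W^SO = (Σα)·G^SO − ½·4·(Σα)² = (4/2)·13² = 338.
Deadweight loss = W^SO − W^NE = 192.5.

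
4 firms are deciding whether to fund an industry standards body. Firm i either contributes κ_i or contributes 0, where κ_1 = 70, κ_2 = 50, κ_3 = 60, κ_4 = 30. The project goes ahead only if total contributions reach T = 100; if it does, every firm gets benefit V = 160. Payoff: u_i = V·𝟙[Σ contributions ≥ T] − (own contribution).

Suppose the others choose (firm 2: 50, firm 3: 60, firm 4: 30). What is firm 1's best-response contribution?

0

Others' total = 140 ≥ 100; contributing adds cost 70 for no extra benefit.
Best response: 0.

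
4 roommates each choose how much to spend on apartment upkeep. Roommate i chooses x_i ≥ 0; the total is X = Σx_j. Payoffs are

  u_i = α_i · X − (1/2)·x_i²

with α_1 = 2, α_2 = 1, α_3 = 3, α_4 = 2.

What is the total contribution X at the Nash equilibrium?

8

Roommate i's FOC: ∂u_i/∂x_i = α_i − x_i = 0, so x_i* = α_i.
NE contributions = (2, 1, 3, 2); X = 8.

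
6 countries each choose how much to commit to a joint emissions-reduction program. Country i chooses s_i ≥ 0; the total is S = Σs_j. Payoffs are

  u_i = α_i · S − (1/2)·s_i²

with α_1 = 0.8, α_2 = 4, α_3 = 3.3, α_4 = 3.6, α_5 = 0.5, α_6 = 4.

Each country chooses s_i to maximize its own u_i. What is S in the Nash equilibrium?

16.2

Country i's FOC: ∂u_i/∂s_i = α_i − s_i = 0, so s_i* = α_i.
NE contributions = (0.8, 4, 3.3, 3.6, 0.5, 4); S = 16.2.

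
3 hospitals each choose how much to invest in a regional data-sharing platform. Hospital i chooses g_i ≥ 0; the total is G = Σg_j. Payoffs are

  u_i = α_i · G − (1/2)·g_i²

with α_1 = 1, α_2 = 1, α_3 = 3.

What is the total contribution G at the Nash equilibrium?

5

Hospital i's FOC: ∂u_i/∂g_i = α_i − g_i = 0, so g_i* = α_i.
NE contributions = (1, 1, 3); G = 5.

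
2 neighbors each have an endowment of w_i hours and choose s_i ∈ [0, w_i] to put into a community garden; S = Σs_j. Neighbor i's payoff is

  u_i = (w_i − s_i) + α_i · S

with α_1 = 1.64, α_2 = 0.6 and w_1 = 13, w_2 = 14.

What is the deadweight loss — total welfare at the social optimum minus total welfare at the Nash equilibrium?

17.36

∂u_i/∂s_i = α_i − 1, so neighbor i contributes w_i if α_i > 1, else 0.
α_i > 1 for i ∈ {1}; NE contributions (13, 0), S = 13.
W^NE = Σw_i − S^NE + (Σα_i)·S^NE = 27 + 1.24·13 = 43.12.
Planner: ∂(Σu_j)/∂s_i = Σα_j − 1 = 1.24 > 0, so everyone contributes w_i; S^SO = 27, W^SO = 27 + 1.24·27 = 60.48.
Deadweight loss = 17.36.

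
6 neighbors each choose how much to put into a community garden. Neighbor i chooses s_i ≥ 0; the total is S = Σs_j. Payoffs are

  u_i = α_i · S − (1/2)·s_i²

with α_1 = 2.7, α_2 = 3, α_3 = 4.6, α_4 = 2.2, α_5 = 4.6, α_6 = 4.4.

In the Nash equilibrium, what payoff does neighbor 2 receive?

60

Neighbor i's FOC: ∂u_i/∂s_i = α_i − s_i = 0, so s_i* = α_i.
NE contributions = (2.7, 3, 4.6, 2.2, 4.6, 4.4); S = 21.5.
u_2 = α_2·S − ½·(s_2)² = 3·21.5 − ½·3² = 60.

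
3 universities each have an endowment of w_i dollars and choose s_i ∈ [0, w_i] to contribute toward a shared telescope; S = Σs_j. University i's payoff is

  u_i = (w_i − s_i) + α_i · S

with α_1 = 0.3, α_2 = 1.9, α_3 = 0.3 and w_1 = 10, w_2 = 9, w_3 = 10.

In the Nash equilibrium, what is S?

∂u_i/∂s_i = α_i − 1, so university i contributes w_i if α_i > 1, else 0.
α_i > 1 for i ∈ {2}; NE contributions (0, 9, 0), S = 9.

9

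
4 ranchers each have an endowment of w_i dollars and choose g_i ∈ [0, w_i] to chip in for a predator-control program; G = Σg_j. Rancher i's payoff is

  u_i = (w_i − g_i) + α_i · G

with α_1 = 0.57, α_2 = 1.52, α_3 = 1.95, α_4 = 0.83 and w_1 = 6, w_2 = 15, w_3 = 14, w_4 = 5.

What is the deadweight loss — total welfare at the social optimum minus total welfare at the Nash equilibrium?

∂u_i/∂g_i = α_i − 1, so rancher i contributes w_i if α_i > 1, else 0.
α_i > 1 for i ∈ {2, 3}; NE contributions (0, 15, 14, 0), G = 29.
W^NE = Σw_i − G^NE + (Σα_i)·G^NE = 40 + 3.87·29 = 152.23.
Planner: ∂(Σu_j)/∂g_i = Σα_j − 1 = 3.87 > 0, so everyone contributes w_i; G^SO = 40, W^SO = 40 + 3.87·40 = 194.8.
Deadweight loss = 42.57.

42.57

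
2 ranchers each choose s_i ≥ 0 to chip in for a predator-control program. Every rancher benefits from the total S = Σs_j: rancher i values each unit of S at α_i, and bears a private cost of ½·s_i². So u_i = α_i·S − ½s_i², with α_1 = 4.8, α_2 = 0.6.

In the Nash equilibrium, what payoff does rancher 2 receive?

3.06

Rancher i's FOC: ∂u_i/∂s_i = α_i − s_i = 0, so s_i* = α_i.
NE contributions = (4.8, 0.6); S = 5.4.
u_2 = α_2·S − ½·(s_2)² = 0.6·5.4 − ½·0.6² = 3.06.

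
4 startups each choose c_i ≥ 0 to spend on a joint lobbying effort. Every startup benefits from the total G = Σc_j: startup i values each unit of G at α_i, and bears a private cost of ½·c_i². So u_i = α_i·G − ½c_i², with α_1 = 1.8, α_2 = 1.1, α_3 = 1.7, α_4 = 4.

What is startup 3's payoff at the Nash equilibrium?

13.175

Startup i's FOC: ∂u_i/∂c_i = α_i − c_i = 0, so c_i* = α_i.
NE contributions = (1.8, 1.1, 1.7, 4); G = 8.6.
u_3 = α_3·G − ½·(c_3)² = 1.7·8.6 − ½·1.7² = 13.175.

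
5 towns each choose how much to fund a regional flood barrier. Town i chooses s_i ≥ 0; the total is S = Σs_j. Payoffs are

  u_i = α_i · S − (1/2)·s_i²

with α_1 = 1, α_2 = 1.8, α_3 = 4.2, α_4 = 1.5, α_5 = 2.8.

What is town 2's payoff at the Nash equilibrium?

Town i's FOC: ∂u_i/∂s_i = α_i − s_i = 0, so s_i* = α_i.
NE contributions = (1, 1.8, 4.2, 1.5, 2.8); S = 11.3.
u_2 = α_2·S − ½·(s_2)² = 1.8·11.3 − ½·1.8² = 18.72.

18.72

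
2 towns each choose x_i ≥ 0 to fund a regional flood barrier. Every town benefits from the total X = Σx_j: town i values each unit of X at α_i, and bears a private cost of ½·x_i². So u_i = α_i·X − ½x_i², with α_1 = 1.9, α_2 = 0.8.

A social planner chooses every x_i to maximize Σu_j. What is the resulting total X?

5.4

Planner FOC: ∂(Σu_j)/∂x_i = (Σα_j) − x_i = 0, so x_i^SO = Σα_j = 2.7 for every i; X^SO = 5.4.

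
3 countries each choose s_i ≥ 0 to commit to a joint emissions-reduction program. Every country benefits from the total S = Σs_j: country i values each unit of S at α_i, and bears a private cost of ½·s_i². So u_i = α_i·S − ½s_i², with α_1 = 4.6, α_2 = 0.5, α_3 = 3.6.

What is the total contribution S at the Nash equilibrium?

8.7

Country i's FOC: ∂u_i/∂s_i = α_i − s_i = 0, so s_i* = α_i.
NE contributions = (4.6, 0.5, 3.6); S = 8.7.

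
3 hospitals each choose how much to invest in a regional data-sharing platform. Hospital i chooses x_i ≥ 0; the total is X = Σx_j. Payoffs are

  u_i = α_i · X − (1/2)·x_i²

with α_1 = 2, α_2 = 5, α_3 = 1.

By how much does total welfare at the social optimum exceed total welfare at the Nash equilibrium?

Hospital i's FOC: ∂u_i/∂x_i = α_i − x_i = 0, so x_i* = α_i.
NE contributions = (2, 5, 1); X = 8.
W^NE = (Σα)·X − ½Σα_i² = 8² − ½·30 = 49.
Planner sets x_i = Σα_j = 8 for every i, so X^SO = 3·8 = 24.
W^SO = (Σα)·X^SO − ½·3·(Σα)² = (3/2)·8² = 96.
Deadweight loss = W^SO − W^NE = 47.

47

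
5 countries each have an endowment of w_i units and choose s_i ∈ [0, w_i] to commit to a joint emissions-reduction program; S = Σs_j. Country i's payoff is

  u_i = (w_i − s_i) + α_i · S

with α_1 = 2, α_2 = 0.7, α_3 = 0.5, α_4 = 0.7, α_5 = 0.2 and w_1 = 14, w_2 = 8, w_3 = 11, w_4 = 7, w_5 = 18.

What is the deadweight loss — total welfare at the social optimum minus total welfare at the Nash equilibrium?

136.4

∂u_i/∂s_i = α_i − 1, so country i contributes w_i if α_i > 1, else 0.
α_i > 1 for i ∈ {1}; NE contributions (14, 0, 0, 0, 0), S = 14.
W^NE = Σw_i − S^NE + (Σα_i)·S^NE = 58 + 3.1·14 = 101.4.
Planner: ∂(Σu_j)/∂s_i = Σα_j − 1 = 3.1 > 0, so everyone contributes w_i; S^SO = 58, W^SO = 58 + 3.1·58 = 237.8.
Deadweight loss = 136.4.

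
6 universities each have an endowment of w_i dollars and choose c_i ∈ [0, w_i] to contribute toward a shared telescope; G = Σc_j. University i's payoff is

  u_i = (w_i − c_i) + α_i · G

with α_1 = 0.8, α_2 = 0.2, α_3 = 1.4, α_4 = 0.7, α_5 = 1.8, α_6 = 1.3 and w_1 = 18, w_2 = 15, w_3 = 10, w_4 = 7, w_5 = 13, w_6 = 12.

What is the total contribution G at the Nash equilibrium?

∂u_i/∂c_i = α_i − 1, so university i contributes w_i if α_i > 1, else 0.
α_i > 1 for i ∈ {3, 5, 6}; NE contributions (0, 0, 10, 0, 13, 12), G = 35.

35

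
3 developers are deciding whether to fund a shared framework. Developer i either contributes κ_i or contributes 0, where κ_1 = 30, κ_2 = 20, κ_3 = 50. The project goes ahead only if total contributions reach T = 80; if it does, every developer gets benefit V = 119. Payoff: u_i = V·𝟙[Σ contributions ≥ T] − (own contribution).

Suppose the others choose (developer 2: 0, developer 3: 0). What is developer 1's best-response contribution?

Others' total = 0. Even contributing 30 gives 30 < 80: no benefit either way.
Best response: 0.

0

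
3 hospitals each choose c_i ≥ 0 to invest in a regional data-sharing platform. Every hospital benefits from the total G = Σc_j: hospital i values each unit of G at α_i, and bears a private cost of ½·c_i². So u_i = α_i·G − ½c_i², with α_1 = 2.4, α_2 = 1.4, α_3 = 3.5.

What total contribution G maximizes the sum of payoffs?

Planner FOC: ∂(Σu_j)/∂c_i = (Σα_j) − c_i = 0, so c_i^SO = Σα_j = 7.3 for every i; G^SO = 21.9.

21.9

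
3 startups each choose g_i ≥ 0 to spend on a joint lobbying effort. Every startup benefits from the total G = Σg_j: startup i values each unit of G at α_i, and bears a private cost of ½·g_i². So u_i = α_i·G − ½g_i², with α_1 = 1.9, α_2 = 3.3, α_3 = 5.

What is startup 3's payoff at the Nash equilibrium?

Startup i's FOC: ∂u_i/∂g_i = α_i − g_i = 0, so g_i* = α_i.
NE contributions = (1.9, 3.3, 5); G = 10.2.
u_3 = α_3·G − ½·(g_3)² = 5·10.2 − ½·5² = 38.5.

38.5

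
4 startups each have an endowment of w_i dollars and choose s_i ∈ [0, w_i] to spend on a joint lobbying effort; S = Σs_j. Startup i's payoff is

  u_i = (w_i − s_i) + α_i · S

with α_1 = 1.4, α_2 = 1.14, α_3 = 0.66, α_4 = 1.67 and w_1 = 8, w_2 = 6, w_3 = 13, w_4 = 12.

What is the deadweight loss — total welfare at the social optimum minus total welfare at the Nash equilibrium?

50.31

∂u_i/∂s_i = α_i − 1, so startup i contributes w_i if α_i > 1, else 0.
α_i > 1 for i ∈ {1, 2, 4}; NE contributions (8, 6, 0, 12), S = 26.
W^NE = Σw_i − S^NE + (Σα_i)·S^NE = 39 + 3.87·26 = 139.62.
Planner: ∂(Σu_j)/∂s_i = Σα_j − 1 = 3.87 > 0, so everyone contributes w_i; S^SO = 39, W^SO = 39 + 3.87·39 = 189.93.
Deadweight loss = 50.31.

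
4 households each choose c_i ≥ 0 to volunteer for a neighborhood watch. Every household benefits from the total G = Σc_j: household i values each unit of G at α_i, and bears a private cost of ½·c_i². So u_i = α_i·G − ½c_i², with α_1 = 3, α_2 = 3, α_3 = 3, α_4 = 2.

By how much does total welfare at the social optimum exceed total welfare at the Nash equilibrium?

136.5

Household i's FOC: ∂u_i/∂c_i = α_i − c_i = 0, so c_i* = α_i.
NE contributions = (3, 3, 3, 2); G = 11.
W^NE = (Σα)·G − ½Σα_i² = 11² − ½·31 = 105.5.
Planner sets c_i = Σα_j = 11 for every i, so G^SO = 4·11 = 44.
W^SO = (Σα)·G^SO − ½·4·(Σα)² = (4/2)·11² = 242.
Deadweight loss = W^SO − W^NE = 136.5.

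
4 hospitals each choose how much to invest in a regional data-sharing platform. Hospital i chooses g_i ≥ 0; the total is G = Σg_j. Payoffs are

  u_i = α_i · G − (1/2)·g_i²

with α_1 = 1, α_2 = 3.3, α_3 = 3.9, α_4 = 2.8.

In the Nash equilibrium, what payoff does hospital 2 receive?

30.855

Hospital i's FOC: ∂u_i/∂g_i = α_i − g_i = 0, so g_i* = α_i.
NE contributions = (1, 3.3, 3.9, 2.8); G = 11.
u_2 = α_2·G − ½·(g_2)² = 3.3·11 − ½·3.3² = 30.855.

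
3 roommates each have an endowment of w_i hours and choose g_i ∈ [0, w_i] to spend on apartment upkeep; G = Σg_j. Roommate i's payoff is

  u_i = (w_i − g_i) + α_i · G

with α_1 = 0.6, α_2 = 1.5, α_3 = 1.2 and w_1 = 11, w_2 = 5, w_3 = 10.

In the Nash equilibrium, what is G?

∂u_i/∂g_i = α_i − 1, so roommate i contributes w_i if α_i > 1, else 0.
α_i > 1 for i ∈ {2, 3}; NE contributions (0, 5, 10), G = 15.

15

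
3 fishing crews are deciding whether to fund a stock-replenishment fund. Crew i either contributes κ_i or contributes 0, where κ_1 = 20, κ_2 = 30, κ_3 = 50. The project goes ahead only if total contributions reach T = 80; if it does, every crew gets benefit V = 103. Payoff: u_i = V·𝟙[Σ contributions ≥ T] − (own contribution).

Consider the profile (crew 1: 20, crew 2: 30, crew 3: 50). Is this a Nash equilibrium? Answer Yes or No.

No

Total = 100 ≥ 80: provided.
Crew 1 (pledges 20, payoff 83): dropping to 0 → total 80, payoff 103. Profitable deviation.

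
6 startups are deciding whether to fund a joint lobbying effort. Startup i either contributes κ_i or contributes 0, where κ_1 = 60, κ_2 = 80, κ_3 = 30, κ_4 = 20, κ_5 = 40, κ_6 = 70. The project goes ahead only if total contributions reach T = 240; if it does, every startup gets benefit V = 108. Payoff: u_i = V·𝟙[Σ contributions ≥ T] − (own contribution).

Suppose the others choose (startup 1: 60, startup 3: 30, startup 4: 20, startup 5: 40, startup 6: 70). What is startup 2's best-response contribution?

Others' total = 220. Contributing 80 brings total to 300 ≥ 240: gain V − κ_2 = 28.
Best response: 80.

80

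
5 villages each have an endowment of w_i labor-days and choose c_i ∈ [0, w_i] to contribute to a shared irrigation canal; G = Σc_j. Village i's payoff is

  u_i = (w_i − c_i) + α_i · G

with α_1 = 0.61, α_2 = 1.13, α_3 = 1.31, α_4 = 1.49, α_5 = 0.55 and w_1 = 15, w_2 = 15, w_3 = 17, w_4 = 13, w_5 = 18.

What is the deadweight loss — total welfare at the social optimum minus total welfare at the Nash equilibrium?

134.97

∂u_i/∂c_i = α_i − 1, so village i contributes w_i if α_i > 1, else 0.
α_i > 1 for i ∈ {2, 3, 4}; NE contributions (0, 15, 17, 13, 0), G = 45.
W^NE = Σw_i − G^NE + (Σα_i)·G^NE = 78 + 4.09·45 = 262.05.
Planner: ∂(Σu_j)/∂c_i = Σα_j − 1 = 4.09 > 0, so everyone contributes w_i; G^SO = 78, W^SO = 78 + 4.09·78 = 397.02.
Deadweight loss = 134.97.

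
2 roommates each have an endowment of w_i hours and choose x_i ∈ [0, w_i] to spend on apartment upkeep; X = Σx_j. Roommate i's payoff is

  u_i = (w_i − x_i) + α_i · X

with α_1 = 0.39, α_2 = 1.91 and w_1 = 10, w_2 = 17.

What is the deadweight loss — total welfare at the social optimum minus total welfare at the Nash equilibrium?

13

∂u_i/∂x_i = α_i − 1, so roommate i contributes w_i if α_i > 1, else 0.
α_i > 1 for i ∈ {2}; NE contributions (0, 17), X = 17.
W^NE = Σw_i − X^NE + (Σα_i)·X^NE = 27 + 1.3·17 = 49.1.
Planner: ∂(Σu_j)/∂x_i = Σα_j − 1 = 1.3 > 0, so everyone contributes w_i; X^SO = 27, W^SO = 27 + 1.3·27 = 62.1.
Deadweight loss = 13.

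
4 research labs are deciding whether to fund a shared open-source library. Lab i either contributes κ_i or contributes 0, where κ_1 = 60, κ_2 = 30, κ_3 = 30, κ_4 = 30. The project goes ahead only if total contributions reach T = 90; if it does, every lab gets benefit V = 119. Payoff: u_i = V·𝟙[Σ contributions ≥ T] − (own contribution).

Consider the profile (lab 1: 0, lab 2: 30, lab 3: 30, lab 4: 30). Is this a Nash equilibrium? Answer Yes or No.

Total = 90 ≥ 90: provided.
Lab 1 (pledges 0, payoff 119): pledging 60 → total 150, payoff 59. No gain.
Lab 2 (pledges 30, payoff 89): dropping to 0 → total 60, payoff 0. No gain.
Lab 3 (pledges 30, payoff 89): dropping to 0 → total 60, payoff 0. No gain.
Lab 4 (pledges 30, payoff 89): dropping to 0 → total 60, payoff 0. No gain.

Yes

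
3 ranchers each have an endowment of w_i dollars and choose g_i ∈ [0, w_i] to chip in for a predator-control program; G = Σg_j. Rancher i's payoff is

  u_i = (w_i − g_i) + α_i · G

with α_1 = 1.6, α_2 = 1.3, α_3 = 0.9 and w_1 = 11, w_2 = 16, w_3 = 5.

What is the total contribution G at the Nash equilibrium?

27

∂u_i/∂g_i = α_i − 1, so rancher i contributes w_i if α_i > 1, else 0.
α_i > 1 for i ∈ {1, 2}; NE contributions (11, 16, 0), G = 27.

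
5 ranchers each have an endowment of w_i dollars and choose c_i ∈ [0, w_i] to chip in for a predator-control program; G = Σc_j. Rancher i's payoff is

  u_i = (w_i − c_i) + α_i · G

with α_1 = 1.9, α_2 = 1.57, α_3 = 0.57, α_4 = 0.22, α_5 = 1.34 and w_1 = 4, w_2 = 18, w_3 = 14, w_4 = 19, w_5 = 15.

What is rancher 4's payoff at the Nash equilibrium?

∂u_i/∂c_i = α_i − 1, so rancher i contributes w_i if α_i > 1, else 0.
α_i > 1 for i ∈ {1, 2, 5}; NE contributions (4, 18, 0, 0, 15), G = 37.
u_4 = (19 − 0) + 0.22·37 = 27.14.

27.14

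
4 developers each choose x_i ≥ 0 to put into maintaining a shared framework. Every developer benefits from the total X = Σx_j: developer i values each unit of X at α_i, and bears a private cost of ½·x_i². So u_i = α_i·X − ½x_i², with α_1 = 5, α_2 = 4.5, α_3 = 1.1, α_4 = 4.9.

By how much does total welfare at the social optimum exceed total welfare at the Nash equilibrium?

Developer i's FOC: ∂u_i/∂x_i = α_i − x_i = 0, so x_i* = α_i.
NE contributions = (5, 4.5, 1.1, 4.9); X = 15.5.
W^NE = (Σα)·X − ½Σα_i² = 15.5² − ½·70.47 = 205.015.
Planner sets x_i = Σα_j = 15.5 for every i, so X^SO = 4·15.5 = 62.
W^SO = (Σα)·X^SO − ½·4·(Σα)² = (4/2)·15.5² = 480.5.
Deadweight loss = W^SO − W^NE = 275.485.

275.485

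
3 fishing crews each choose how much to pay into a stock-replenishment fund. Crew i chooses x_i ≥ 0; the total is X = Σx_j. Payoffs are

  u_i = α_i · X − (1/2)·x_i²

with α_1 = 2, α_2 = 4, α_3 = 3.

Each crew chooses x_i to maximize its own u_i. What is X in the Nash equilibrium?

Crew i's FOC: ∂u_i/∂x_i = α_i − x_i = 0, so x_i* = α_i.
NE contributions = (2, 4, 3); X = 9.

9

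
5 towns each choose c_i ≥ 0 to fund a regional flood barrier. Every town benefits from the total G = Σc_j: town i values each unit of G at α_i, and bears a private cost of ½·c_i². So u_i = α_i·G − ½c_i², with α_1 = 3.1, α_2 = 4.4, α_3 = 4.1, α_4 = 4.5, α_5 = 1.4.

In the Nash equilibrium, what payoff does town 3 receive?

Town i's FOC: ∂u_i/∂c_i = α_i − c_i = 0, so c_i* = α_i.
NE contributions = (3.1, 4.4, 4.1, 4.5, 1.4); G = 17.5.
u_3 = α_3·G − ½·(c_3)² = 4.1·17.5 − ½·4.1² = 63.345.

63.345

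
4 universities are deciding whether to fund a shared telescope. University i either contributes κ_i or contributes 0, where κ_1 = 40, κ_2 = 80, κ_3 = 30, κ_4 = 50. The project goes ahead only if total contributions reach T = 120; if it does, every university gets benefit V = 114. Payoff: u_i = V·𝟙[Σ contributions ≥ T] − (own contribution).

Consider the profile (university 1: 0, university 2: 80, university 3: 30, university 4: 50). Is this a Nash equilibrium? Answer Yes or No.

Total = 160 ≥ 120: provided.
University 1 (pledges 0, payoff 114): pledging 40 → total 200, payoff 74. No gain.
University 2 (pledges 80, payoff 34): dropping to 0 → total 80, payoff 0. No gain.
University 3 (pledges 30, payoff 84): dropping to 0 → total 130, payoff 114. Profitable deviation.

No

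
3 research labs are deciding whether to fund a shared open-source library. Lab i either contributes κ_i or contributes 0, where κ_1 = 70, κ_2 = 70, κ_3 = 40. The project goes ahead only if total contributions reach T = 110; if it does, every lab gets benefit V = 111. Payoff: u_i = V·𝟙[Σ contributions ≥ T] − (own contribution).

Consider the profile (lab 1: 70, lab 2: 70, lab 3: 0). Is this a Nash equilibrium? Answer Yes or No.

Yes

Total = 140 ≥ 110: provided.
Lab 1 (pledges 70, payoff 41): dropping to 0 → total 70, payoff 0. No gain.
Lab 2 (pledges 70, payoff 41): dropping to 0 → total 70, payoff 0. No gain.
Lab 3 (pledges 0, payoff 111): pledging 40 → total 180, payoff 71. No gain.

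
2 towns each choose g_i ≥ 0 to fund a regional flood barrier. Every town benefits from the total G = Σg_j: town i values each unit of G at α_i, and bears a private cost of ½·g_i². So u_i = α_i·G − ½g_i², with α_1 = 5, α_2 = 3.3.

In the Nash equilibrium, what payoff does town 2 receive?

21.945

Town i's FOC: ∂u_i/∂g_i = α_i − g_i = 0, so g_i* = α_i.
NE contributions = (5, 3.3); G = 8.3.
u_2 = α_2·G − ½·(g_2)² = 3.3·8.3 − ½·3.3² = 21.945.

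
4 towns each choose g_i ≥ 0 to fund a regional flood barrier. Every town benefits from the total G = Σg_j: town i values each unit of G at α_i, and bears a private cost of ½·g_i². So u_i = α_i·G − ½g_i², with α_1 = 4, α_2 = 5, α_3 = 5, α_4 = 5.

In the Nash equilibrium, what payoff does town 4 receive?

Town i's FOC: ∂u_i/∂g_i = α_i − g_i = 0, so g_i* = α_i.
NE contributions = (4, 5, 5, 5); G = 19.
u_4 = α_4·G − ½·(g_4)² = 5·19 − ½·5² = 82.5.

82.5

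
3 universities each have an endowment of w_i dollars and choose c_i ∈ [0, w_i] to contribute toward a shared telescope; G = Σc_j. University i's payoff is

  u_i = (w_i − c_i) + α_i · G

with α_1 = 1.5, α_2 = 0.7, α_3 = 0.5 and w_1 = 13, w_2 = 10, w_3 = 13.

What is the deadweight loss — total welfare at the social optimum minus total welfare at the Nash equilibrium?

39.1

∂u_i/∂c_i = α_i − 1, so university i contributes w_i if α_i > 1, else 0.
α_i > 1 for i ∈ {1}; NE contributions (13, 0, 0), G = 13.
W^NE = Σw_i − G^NE + (Σα_i)·G^NE = 36 + 1.7·13 = 58.1.
Planner: ∂(Σu_j)/∂c_i = Σα_j − 1 = 1.7 > 0, so everyone contributes w_i; G^SO = 36, W^SO = 36 + 1.7·36 = 97.2.
Deadweight loss = 39.1.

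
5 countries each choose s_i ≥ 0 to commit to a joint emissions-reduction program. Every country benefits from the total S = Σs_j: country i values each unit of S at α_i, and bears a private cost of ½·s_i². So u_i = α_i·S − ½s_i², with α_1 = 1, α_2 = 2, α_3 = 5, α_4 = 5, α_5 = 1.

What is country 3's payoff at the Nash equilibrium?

Country i's FOC: ∂u_i/∂s_i = α_i − s_i = 0, so s_i* = α_i.
NE contributions = (1, 2, 5, 5, 1); S = 14.
u_3 = α_3·S − ½·(s_3)² = 5·14 − ½·5² = 57.5.

57.5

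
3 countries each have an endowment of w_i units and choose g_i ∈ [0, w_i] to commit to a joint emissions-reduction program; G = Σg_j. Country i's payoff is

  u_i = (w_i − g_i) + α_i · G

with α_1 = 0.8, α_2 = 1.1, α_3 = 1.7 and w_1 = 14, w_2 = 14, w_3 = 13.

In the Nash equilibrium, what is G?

27

∂u_i/∂g_i = α_i − 1, so country i contributes w_i if α_i > 1, else 0.
α_i > 1 for i ∈ {2, 3}; NE contributions (0, 14, 13), G = 27.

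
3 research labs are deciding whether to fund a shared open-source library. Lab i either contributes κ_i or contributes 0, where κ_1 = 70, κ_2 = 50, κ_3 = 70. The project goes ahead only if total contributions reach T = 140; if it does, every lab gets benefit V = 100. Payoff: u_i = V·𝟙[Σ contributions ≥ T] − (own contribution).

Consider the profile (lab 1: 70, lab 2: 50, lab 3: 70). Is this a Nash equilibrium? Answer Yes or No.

Total = 190 ≥ 140: provided.
Lab 1 (pledges 70, payoff 30): dropping to 0 → total 120, payoff 0. No gain.
Lab 2 (pledges 50, payoff 50): dropping to 0 → total 140, payoff 100. Profitable deviation.

No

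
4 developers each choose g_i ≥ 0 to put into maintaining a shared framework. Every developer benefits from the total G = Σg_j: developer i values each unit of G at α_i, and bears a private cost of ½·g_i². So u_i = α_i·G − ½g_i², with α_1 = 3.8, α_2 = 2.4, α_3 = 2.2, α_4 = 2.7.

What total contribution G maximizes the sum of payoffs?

Planner FOC: ∂(Σu_j)/∂g_i = (Σα_j) − g_i = 0, so g_i^SO = Σα_j = 11.1 for every i; G^SO = 44.4.

44.4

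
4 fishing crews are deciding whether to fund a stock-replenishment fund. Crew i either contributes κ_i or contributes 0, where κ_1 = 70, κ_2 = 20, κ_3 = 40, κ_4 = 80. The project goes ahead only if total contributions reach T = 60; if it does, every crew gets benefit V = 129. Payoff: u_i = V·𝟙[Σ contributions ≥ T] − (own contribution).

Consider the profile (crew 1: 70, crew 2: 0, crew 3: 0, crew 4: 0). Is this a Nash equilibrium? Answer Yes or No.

Total = 70 ≥ 60: provided.
Crew 1 (pledges 70, payoff 59): dropping to 0 → total 0, payoff 0. No gain.
Crew 2 (pledges 0, payoff 129): pledging 20 → total 90, payoff 109. No gain.
Crew 3 (pledges 0, payoff 129): pledging 40 → total 110, payoff 89. No gain.
Crew 4 (pledges 0, payoff 129): pledging 80 → total 150, payoff 49. No gain.

Yes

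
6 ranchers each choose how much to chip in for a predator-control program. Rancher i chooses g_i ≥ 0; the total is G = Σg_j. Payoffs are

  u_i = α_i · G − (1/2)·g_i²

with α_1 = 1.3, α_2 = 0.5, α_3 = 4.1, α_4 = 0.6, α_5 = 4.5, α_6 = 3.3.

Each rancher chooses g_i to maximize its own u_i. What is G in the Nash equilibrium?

Rancher i's FOC: ∂u_i/∂g_i = α_i − g_i = 0, so g_i* = α_i.
NE contributions = (1.3, 0.5, 4.1, 0.6, 4.5, 3.3); G = 14.3.

14.3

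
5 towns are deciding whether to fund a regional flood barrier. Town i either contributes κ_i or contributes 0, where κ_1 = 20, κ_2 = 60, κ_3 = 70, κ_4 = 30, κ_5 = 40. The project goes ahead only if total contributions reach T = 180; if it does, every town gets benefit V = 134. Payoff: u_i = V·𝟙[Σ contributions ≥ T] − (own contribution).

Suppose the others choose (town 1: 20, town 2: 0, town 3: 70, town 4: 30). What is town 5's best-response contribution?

0

Others' total = 120. Even contributing 40 gives 160 < 180: no benefit either way.
Best response: 0.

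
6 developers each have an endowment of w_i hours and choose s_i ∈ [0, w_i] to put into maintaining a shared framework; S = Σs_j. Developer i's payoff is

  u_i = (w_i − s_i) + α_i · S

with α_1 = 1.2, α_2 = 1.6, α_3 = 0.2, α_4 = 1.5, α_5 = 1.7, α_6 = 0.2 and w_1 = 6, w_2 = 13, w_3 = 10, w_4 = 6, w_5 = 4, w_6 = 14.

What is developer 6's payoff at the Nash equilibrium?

∂u_i/∂s_i = α_i − 1, so developer i contributes w_i if α_i > 1, else 0.
α_i > 1 for i ∈ {1, 2, 4, 5}; NE contributions (6, 13, 0, 6, 4, 0), S = 29.
u_6 = (14 − 0) + 0.2·29 = 19.8.

19.8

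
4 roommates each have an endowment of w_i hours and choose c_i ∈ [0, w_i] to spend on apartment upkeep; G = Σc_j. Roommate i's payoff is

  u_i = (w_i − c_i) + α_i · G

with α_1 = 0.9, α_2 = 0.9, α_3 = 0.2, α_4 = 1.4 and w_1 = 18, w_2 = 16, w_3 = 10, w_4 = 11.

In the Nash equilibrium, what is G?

∂u_i/∂c_i = α_i − 1, so roommate i contributes w_i if α_i > 1, else 0.
α_i > 1 for i ∈ {4}; NE contributions (0, 0, 0, 11), G = 11.

11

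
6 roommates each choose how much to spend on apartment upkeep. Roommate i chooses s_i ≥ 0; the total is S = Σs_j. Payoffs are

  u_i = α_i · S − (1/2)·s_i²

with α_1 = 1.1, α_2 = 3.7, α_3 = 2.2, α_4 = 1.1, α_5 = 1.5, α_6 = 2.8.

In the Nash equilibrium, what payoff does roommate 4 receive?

Roommate i's FOC: ∂u_i/∂s_i = α_i − s_i = 0, so s_i* = α_i.
NE contributions = (1.1, 3.7, 2.2, 1.1, 1.5, 2.8); S = 12.4.
u_4 = α_4·S − ½·(s_4)² = 1.1·12.4 − ½·1.1² = 13.035.

13.035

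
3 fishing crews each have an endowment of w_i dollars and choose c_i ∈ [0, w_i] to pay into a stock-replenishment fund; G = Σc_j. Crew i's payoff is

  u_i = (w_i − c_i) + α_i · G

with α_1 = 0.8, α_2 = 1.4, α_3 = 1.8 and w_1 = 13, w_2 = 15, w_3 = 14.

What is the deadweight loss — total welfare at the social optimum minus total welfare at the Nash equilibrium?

∂u_i/∂c_i = α_i − 1, so crew i contributes w_i if α_i > 1, else 0.
α_i > 1 for i ∈ {2, 3}; NE contributions (0, 15, 14), G = 29.
W^NE = Σw_i − G^NE + (Σα_i)·G^NE = 42 + 3·29 = 129.
Planner: ∂(Σu_j)/∂c_i = Σα_j − 1 = 3 > 0, so everyone contributes w_i; G^SO = 42, W^SO = 42 + 3·42 = 168.
Deadweight loss = 39.

39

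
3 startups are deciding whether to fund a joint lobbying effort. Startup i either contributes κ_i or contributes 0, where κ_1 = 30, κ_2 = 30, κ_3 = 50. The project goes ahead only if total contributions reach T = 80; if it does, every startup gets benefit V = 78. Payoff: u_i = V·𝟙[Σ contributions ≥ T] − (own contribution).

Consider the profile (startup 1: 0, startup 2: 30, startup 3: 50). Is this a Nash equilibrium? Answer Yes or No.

Total = 80 ≥ 80: provided.
Startup 1 (pledges 0, payoff 78): pledging 30 → total 110, payoff 48. No gain.
Startup 2 (pledges 30, payoff 48): dropping to 0 → total 50, payoff 0. No gain.
Startup 3 (pledges 50, payoff 28): dropping to 0 → total 30, payoff 0. No gain.

Yes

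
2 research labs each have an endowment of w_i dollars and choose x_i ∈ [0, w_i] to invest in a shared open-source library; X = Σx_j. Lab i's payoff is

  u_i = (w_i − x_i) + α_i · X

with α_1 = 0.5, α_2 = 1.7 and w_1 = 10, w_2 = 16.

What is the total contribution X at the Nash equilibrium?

16

∂u_i/∂x_i = α_i − 1, so lab i contributes w_i if α_i > 1, else 0.
α_i > 1 for i ∈ {2}; NE contributions (0, 16), X = 16.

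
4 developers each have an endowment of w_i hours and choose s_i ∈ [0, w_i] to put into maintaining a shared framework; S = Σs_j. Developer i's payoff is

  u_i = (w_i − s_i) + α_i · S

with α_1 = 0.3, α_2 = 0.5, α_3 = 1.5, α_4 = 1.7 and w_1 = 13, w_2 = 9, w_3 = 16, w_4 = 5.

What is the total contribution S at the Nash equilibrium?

∂u_i/∂s_i = α_i − 1, so developer i contributes w_i if α_i > 1, else 0.
α_i > 1 for i ∈ {3, 4}; NE contributions (0, 0, 16, 5), S = 21.

21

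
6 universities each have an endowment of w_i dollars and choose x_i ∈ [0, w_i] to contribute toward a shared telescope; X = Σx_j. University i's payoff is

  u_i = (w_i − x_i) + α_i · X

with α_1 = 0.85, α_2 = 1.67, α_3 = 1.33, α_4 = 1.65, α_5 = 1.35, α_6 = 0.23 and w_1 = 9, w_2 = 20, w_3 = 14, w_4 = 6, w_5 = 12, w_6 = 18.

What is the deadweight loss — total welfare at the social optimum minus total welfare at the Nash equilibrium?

164.16

∂u_i/∂x_i = α_i − 1, so university i contributes w_i if α_i > 1, else 0.
α_i > 1 for i ∈ {2, 3, 4, 5}; NE contributions (0, 20, 14, 6, 12, 0), X = 52.
W^NE = Σw_i − X^NE + (Σα_i)·X^NE = 79 + 6.08·52 = 395.16.
Planner: ∂(Σu_j)/∂x_i = Σα_j − 1 = 6.08 > 0, so everyone contributes w_i; X^SO = 79, W^SO = 79 + 6.08·79 = 559.32.
Deadweight loss = 164.16.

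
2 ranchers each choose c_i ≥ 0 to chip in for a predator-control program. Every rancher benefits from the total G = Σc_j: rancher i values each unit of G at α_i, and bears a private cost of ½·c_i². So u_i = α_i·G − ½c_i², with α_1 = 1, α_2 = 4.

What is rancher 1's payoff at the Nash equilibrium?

Rancher i's FOC: ∂u_i/∂c_i = α_i − c_i = 0, so c_i* = α_i.
NE contributions = (1, 4); G = 5.
u_1 = α_1·G − ½·(c_1)² = 1·5 − ½·1² = 4.5.

4.5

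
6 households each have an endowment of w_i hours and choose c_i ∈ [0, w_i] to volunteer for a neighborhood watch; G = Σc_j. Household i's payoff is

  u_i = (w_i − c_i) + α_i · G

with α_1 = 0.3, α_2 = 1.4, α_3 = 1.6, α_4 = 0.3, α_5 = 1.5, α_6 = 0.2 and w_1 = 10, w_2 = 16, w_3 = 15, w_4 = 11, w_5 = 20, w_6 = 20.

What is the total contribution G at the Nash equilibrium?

∂u_i/∂c_i = α_i − 1, so household i contributes w_i if α_i > 1, else 0.
α_i > 1 for i ∈ {2, 3, 5}; NE contributions (0, 16, 15, 0, 20, 0), G = 51.

51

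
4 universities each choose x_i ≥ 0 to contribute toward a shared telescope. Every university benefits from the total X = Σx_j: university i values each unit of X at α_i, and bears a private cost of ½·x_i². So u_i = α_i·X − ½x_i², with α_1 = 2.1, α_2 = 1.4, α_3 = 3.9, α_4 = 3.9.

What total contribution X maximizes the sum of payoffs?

Planner FOC: ∂(Σu_j)/∂x_i = (Σα_j) − x_i = 0, so x_i^SO = Σα_j = 11.3 for every i; X^SO = 45.2.

45.2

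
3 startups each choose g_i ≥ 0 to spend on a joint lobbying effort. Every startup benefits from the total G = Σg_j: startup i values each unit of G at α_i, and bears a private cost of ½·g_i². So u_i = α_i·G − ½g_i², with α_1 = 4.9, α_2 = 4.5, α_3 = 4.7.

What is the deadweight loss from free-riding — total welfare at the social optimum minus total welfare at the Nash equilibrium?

132.58

Startup i's FOC: ∂u_i/∂g_i = α_i − g_i = 0, so g_i* = α_i.
NE contributions = (4.9, 4.5, 4.7); G = 14.1.
W^NE = (Σα)·G − ½Σα_i² = 14.1² − ½·66.35 = 165.635.
Planner sets g_i = Σα_j = 14.1 for every i, so G^SO = 3·14.1 = 42.3.
W^SO = (Σα)·G^SO − ½·3·(Σα)² = (3/2)·14.1² = 298.215.
Deadweight loss = W^SO − W^NE = 132.58.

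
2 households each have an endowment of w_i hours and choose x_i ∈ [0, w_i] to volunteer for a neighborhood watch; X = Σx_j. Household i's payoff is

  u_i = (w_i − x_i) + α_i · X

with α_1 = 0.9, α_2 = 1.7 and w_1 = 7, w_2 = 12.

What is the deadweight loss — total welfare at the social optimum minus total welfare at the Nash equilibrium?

11.2

∂u_i/∂x_i = α_i − 1, so household i contributes w_i if α_i > 1, else 0.
α_i > 1 for i ∈ {2}; NE contributions (0, 12), X = 12.
W^NE = Σw_i − X^NE + (Σα_i)·X^NE = 19 + 1.6·12 = 38.2.
Planner: ∂(Σu_j)/∂x_i = Σα_j − 1 = 1.6 > 0, so everyone contributes w_i; X^SO = 19, W^SO = 19 + 1.6·19 = 49.4.
Deadweight loss = 11.2.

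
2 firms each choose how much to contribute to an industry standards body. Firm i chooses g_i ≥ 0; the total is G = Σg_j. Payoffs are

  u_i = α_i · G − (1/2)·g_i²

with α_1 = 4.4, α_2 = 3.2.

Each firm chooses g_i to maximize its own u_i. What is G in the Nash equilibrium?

7.6

Firm i's FOC: ∂u_i/∂g_i = α_i − g_i = 0, so g_i* = α_i.
NE contributions = (4.4, 3.2); G = 7.6.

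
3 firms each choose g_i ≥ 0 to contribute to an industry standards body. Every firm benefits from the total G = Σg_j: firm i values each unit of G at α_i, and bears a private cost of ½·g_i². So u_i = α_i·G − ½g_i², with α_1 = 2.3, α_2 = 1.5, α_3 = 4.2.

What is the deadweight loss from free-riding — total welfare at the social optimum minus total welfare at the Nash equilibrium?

Firm i's FOC: ∂u_i/∂g_i = α_i − g_i = 0, so g_i* = α_i.
NE contributions = (2.3, 1.5, 4.2); G = 8.
W^NE = (Σα)·G − ½Σα_i² = 8² − ½·25.18 = 51.41.
Planner sets g_i = Σα_j = 8 for every i, so G^SO = 3·8 = 24.
W^SO = (Σα)·G^SO − ½·3·(Σα)² = (3/2)·8² = 96.
Deadweight loss = W^SO − W^NE = 44.59.

44.59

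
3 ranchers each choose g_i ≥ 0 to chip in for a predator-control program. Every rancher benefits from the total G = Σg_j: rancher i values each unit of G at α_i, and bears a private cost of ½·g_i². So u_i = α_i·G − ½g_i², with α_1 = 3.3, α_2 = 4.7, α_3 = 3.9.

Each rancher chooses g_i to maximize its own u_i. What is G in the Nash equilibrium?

11.9

Rancher i's FOC: ∂u_i/∂g_i = α_i − g_i = 0, so g_i* = α_i.
NE contributions = (3.3, 4.7, 3.9); G = 11.9.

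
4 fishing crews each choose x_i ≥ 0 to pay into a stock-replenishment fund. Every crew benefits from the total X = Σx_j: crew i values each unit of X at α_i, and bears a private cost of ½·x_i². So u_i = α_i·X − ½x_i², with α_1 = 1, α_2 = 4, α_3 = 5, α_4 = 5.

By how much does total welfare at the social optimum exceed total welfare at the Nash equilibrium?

258.5

Crew i's FOC: ∂u_i/∂x_i = α_i − x_i = 0, so x_i* = α_i.
NE contributions = (1, 4, 5, 5); X = 15.
W^NE = (Σα)·X − ½Σα_i² = 15² − ½·67 = 191.5.
Planner sets x_i = Σα_j = 15 for every i, so X^SO = 4·15 = 60.
W^SO = (Σα)·X^SO − ½·4·(Σα)² = (4/2)·15² = 450.
Deadweight loss = W^SO − W^NE = 258.5.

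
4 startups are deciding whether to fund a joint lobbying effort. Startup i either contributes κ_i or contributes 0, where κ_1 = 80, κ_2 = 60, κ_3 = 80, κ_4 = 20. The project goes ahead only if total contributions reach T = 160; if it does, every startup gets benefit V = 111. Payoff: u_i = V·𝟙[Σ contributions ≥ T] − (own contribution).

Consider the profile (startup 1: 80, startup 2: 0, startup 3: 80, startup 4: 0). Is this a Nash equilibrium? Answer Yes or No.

Total = 160 ≥ 160: provided.
Startup 1 (pledges 80, payoff 31): dropping to 0 → total 80, payoff 0. No gain.
Startup 2 (pledges 0, payoff 111): pledging 60 → total 220, payoff 51. No gain.
Startup 3 (pledges 80, payoff 31): dropping to 0 → total 80, payoff 0. No gain.
Startup 4 (pledges 0, payoff 111): pledging 20 → total 180, payoff 91. No gain.

Yes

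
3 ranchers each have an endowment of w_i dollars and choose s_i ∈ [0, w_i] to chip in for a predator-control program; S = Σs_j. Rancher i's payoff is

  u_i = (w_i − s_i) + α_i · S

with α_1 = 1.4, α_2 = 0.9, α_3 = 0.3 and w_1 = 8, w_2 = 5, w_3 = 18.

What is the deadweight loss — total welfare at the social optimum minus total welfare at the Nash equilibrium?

∂u_i/∂s_i = α_i − 1, so rancher i contributes w_i if α_i > 1, else 0.
α_i > 1 for i ∈ {1}; NE contributions (8, 0, 0), S = 8.
W^NE = Σw_i − S^NE + (Σα_i)·S^NE = 31 + 1.6·8 = 43.8.
Planner: ∂(Σu_j)/∂s_i = Σα_j − 1 = 1.6 > 0, so everyone contributes w_i; S^SO = 31, W^SO = 31 + 1.6·31 = 80.6.
Deadweight loss = 36.8.

36.8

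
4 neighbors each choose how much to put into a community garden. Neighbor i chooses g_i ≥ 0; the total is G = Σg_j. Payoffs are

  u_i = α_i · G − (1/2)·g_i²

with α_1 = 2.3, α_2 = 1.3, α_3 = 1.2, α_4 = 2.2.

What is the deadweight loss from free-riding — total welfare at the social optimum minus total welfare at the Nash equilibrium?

Neighbor i's FOC: ∂u_i/∂g_i = α_i − g_i = 0, so g_i* = α_i.
NE contributions = (2.3, 1.3, 1.2, 2.2); G = 7.
W^NE = (Σα)·G − ½Σα_i² = 7² − ½·13.26 = 42.37.
Planner sets g_i = Σα_j = 7 for every i, so G^SO = 4·7 = 28.
W^SO = (Σα)·G^SO − ½·4·(Σα)² = (4/2)·7² = 98.
Deadweight loss = W^SO − W^NE = 55.63.

55.63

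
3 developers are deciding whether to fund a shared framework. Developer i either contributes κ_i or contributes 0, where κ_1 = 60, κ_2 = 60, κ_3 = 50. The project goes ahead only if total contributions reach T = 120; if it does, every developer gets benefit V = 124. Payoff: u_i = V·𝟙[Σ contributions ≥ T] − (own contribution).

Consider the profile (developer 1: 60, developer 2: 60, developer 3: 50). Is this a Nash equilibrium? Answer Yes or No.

No

Total = 170 ≥ 120: provided.
Developer 1 (pledges 60, payoff 64): dropping to 0 → total 110, payoff 0. No gain.
Developer 2 (pledges 60, payoff 64): dropping to 0 → total 110, payoff 0. No gain.
Developer 3 (pledges 50, payoff 74): dropping to 0 → total 120, payoff 124. Profitable deviation.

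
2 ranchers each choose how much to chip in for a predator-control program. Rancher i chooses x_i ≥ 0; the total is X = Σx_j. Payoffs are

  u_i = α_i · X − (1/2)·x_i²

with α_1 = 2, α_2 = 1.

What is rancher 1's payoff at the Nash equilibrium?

Rancher i's FOC: ∂u_i/∂x_i = α_i − x_i = 0, so x_i* = α_i.
NE contributions = (2, 1); X = 3.
u_1 = α_1·X − ½·(x_1)² = 2·3 − ½·2² = 4.

4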